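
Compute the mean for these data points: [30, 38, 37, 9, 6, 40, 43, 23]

28.25

Step 1: Sum all values: 30 + 38 + 37 + 9 + 6 + 40 + 43 + 23 = 226
Step 2: Count the number of values: n = 8
Step 3: Mean = sum / n = 226 / 8 = 28.25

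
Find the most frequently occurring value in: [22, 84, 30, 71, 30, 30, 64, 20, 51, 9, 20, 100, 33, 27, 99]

30

Step 1: Count the frequency of each value:
  9: appears 1 time(s)
  20: appears 2 time(s)
  22: appears 1 time(s)
  27: appears 1 time(s)
  30: appears 3 time(s)
  33: appears 1 time(s)
  51: appears 1 time(s)
  64: appears 1 time(s)
  71: appears 1 time(s)
  84: appears 1 time(s)
  99: appears 1 time(s)
  100: appears 1 time(s)
Step 2: The value 30 appears most frequently (3 times).
Step 3: Mode = 30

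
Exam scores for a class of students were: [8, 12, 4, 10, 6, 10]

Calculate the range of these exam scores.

8

Step 1: Identify the maximum value: max = 12
Step 2: Identify the minimum value: min = 4
Step 3: Range = max - min = 12 - 4 = 8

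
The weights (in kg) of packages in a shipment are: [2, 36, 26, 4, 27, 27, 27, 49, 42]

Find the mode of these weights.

27

Step 1: Count the frequency of each value:
  2: appears 1 time(s)
  4: appears 1 time(s)
  26: appears 1 time(s)
  27: appears 3 time(s)
  36: appears 1 time(s)
  42: appears 1 time(s)
  49: appears 1 time(s)
Step 2: The value 27 appears most frequently (3 times).
Step 3: Mode = 27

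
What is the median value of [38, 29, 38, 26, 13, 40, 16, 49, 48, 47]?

38

Step 1: Sort the data in ascending order: [13, 16, 26, 29, 38, 38, 40, 47, 48, 49]
Step 2: The number of values is n = 10.
Step 3: Since n is even, the median is the average of positions 5 and 6:
  Median = (38 + 38) / 2 = 38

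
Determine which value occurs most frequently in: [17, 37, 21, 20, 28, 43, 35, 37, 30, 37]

37

Step 1: Count the frequency of each value:
  17: appears 1 time(s)
  20: appears 1 time(s)
  21: appears 1 time(s)
  28: appears 1 time(s)
  30: appears 1 time(s)
  35: appears 1 time(s)
  37: appears 3 time(s)
  43: appears 1 time(s)
Step 2: The value 37 appears most frequently (3 times).
Step 3: Mode = 37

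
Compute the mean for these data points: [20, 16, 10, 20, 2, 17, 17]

14.5714

Step 1: Sum all values: 20 + 16 + 10 + 20 + 2 + 17 + 17 = 102
Step 2: Count the number of values: n = 7
Step 3: Mean = sum / n = 102 / 7 = 14.5714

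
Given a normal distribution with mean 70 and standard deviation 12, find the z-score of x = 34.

-3

Step 1: Recall the z-score formula: z = (x - mu) / sigma
Step 2: Substitute values: z = (34 - 70) / 12
Step 3: z = -36 / 12 = -3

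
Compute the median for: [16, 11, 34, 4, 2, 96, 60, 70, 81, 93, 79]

60

Step 1: Sort the data in ascending order: [2, 4, 11, 16, 34, 60, 70, 79, 81, 93, 96]
Step 2: The number of values is n = 11.
Step 3: Since n is odd, the median is the middle value at position 6: 60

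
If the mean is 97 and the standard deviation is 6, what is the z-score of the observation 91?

-1

Step 1: Recall the z-score formula: z = (x - mu) / sigma
Step 2: Substitute values: z = (91 - 97) / 6
Step 3: z = -6 / 6 = -1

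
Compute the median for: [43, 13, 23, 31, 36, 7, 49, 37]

33.5

Step 1: Sort the data in ascending order: [7, 13, 23, 31, 36, 37, 43, 49]
Step 2: The number of values is n = 8.
Step 3: Since n is even, the median is the average of positions 4 and 5:
  Median = (31 + 36) / 2 = 33.5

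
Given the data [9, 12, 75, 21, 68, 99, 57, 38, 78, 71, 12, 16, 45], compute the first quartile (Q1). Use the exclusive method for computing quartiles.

14

Step 1: Sort the data: [9, 12, 12, 16, 21, 38, 45, 57, 68, 71, 75, 78, 99]
Step 2: n = 13
Step 3: Using the exclusive quartile method:
  Q1 = 14
  Q2 (median) = 45
  Q3 = 73
  IQR = Q3 - Q1 = 73 - 14 = 59
Step 4: Q1 = 14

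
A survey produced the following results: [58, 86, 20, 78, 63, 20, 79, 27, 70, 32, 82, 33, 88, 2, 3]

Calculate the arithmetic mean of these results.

49.4

Step 1: Sum all values: 58 + 86 + 20 + 78 + 63 + 20 + 79 + 27 + 70 + 32 + 82 + 33 + 88 + 2 + 3 = 741
Step 2: Count the number of values: n = 15
Step 3: Mean = sum / n = 741 / 15 = 49.4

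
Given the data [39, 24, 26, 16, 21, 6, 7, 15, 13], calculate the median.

16

Step 1: Sort the data in ascending order: [6, 7, 13, 15, 16, 21, 24, 26, 39]
Step 2: The number of values is n = 9.
Step 3: Since n is odd, the median is the middle value at position 5: 16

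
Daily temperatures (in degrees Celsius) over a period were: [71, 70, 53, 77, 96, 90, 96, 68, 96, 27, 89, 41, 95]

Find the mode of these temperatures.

96

Step 1: Count the frequency of each value:
  27: appears 1 time(s)
  41: appears 1 time(s)
  53: appears 1 time(s)
  68: appears 1 time(s)
  70: appears 1 time(s)
  71: appears 1 time(s)
  77: appears 1 time(s)
  89: appears 1 time(s)
  90: appears 1 time(s)
  95: appears 1 time(s)
  96: appears 3 time(s)
Step 2: The value 96 appears most frequently (3 times).
Step 3: Mode = 96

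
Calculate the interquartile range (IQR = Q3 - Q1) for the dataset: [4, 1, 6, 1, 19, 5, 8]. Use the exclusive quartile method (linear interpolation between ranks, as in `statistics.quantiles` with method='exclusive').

7

Step 1: Sort the data: [1, 1, 4, 5, 6, 8, 19]
Step 2: n = 7
Step 3: Using the exclusive quartile method:
  Q1 = 1
  Q2 (median) = 5
  Q3 = 8
  IQR = Q3 - Q1 = 8 - 1 = 7
Step 4: IQR = 7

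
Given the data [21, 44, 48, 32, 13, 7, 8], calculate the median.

21

Step 1: Sort the data in ascending order: [7, 8, 13, 21, 32, 44, 48]
Step 2: The number of values is n = 7.
Step 3: Since n is odd, the median is the middle value at position 4: 21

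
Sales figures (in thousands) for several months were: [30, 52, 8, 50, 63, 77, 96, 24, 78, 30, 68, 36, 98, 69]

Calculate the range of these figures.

90

Step 1: Identify the maximum value: max = 98
Step 2: Identify the minimum value: min = 8
Step 3: Range = max - min = 98 - 8 = 90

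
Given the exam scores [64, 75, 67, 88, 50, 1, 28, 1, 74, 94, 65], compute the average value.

55.1818

Step 1: Sum all values: 64 + 75 + 67 + 88 + 50 + 1 + 28 + 1 + 74 + 94 + 65 = 607
Step 2: Count the number of values: n = 11
Step 3: Mean = sum / n = 607 / 11 = 55.1818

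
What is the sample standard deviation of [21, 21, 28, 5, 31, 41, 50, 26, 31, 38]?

12.4168

Step 1: Compute the mean: 29.2
Step 2: Sum of squared deviations from the mean: 1387.6
Step 3: Sample variance = 1387.6 / 9 = 154.1778
Step 4: Standard deviation = sqrt(154.1778) = 12.4168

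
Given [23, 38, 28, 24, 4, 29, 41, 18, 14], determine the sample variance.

132.75

Step 1: Compute the mean: (23 + 38 + 28 + 24 + 4 + 29 + 41 + 18 + 14) / 9 = 24.3333
Step 2: Compute squared deviations from the mean:
  (23 - 24.3333)^2 = 1.7778
  (38 - 24.3333)^2 = 186.7778
  (28 - 24.3333)^2 = 13.4444
  (24 - 24.3333)^2 = 0.1111
  (4 - 24.3333)^2 = 413.4444
  (29 - 24.3333)^2 = 21.7778
  (41 - 24.3333)^2 = 277.7778
  (18 - 24.3333)^2 = 40.1111
  (14 - 24.3333)^2 = 106.7778
Step 3: Sum of squared deviations = 1062
Step 4: Sample variance = 1062 / 8 = 132.75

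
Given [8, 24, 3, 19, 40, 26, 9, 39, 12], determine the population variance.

159.1111

Step 1: Compute the mean: (8 + 24 + 3 + 19 + 40 + 26 + 9 + 39 + 12) / 9 = 20
Step 2: Compute squared deviations from the mean:
  (8 - 20)^2 = 144
  (24 - 20)^2 = 16
  (3 - 20)^2 = 289
  (19 - 20)^2 = 1
  (40 - 20)^2 = 400
  (26 - 20)^2 = 36
  (9 - 20)^2 = 121
  (39 - 20)^2 = 361
  (12 - 20)^2 = 64
Step 3: Sum of squared deviations = 1432
Step 4: Population variance = 1432 / 9 = 159.1111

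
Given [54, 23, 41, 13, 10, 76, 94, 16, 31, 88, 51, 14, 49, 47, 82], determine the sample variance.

817.9238

Step 1: Compute the mean: (54 + 23 + 41 + 13 + 10 + 76 + 94 + 16 + 31 + 88 + 51 + 14 + 49 + 47 + 82) / 15 = 45.9333
Step 2: Compute squared deviations from the mean:
  (54 - 45.9333)^2 = 65.0711
  (23 - 45.9333)^2 = 525.9378
  (41 - 45.9333)^2 = 24.3378
  (13 - 45.9333)^2 = 1084.6044
  (10 - 45.9333)^2 = 1291.2044
  (76 - 45.9333)^2 = 904.0044
  (94 - 45.9333)^2 = 2310.4044
  (16 - 45.9333)^2 = 896.0044
  (31 - 45.9333)^2 = 223.0044
  (88 - 45.9333)^2 = 1769.6044
  (51 - 45.9333)^2 = 25.6711
  (14 - 45.9333)^2 = 1019.7378
  (49 - 45.9333)^2 = 9.4044
  (47 - 45.9333)^2 = 1.1378
  (82 - 45.9333)^2 = 1300.8044
Step 3: Sum of squared deviations = 11450.9333
Step 4: Sample variance = 11450.9333 / 14 = 817.9238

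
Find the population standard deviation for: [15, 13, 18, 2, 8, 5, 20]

6.2532

Step 1: Compute the mean: 11.5714
Step 2: Sum of squared deviations from the mean: 273.7143
Step 3: Population variance = 273.7143 / 7 = 39.102
Step 4: Standard deviation = sqrt(39.102) = 6.2532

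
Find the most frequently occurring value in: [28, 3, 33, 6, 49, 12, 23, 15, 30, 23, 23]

23

Step 1: Count the frequency of each value:
  3: appears 1 time(s)
  6: appears 1 time(s)
  12: appears 1 time(s)
  15: appears 1 time(s)
  23: appears 3 time(s)
  28: appears 1 time(s)
  30: appears 1 time(s)
  33: appears 1 time(s)
  49: appears 1 time(s)
Step 2: The value 23 appears most frequently (3 times).
Step 3: Mode = 23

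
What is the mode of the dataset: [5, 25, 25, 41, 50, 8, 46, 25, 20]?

25

Step 1: Count the frequency of each value:
  5: appears 1 time(s)
  8: appears 1 time(s)
  20: appears 1 time(s)
  25: appears 3 time(s)
  41: appears 1 time(s)
  46: appears 1 time(s)
  50: appears 1 time(s)
Step 2: The value 25 appears most frequently (3 times).
Step 3: Mode = 25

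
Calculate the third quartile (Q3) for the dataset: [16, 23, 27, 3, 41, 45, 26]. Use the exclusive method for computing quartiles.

41

Step 1: Sort the data: [3, 16, 23, 26, 27, 41, 45]
Step 2: n = 7
Step 3: Using the exclusive quartile method:
  Q1 = 16
  Q2 (median) = 26
  Q3 = 41
  IQR = Q3 - Q1 = 41 - 16 = 25
Step 4: Q3 = 41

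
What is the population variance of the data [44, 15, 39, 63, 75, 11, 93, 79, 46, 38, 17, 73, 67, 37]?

615.8827

Step 1: Compute the mean: (44 + 15 + 39 + 63 + 75 + 11 + 93 + 79 + 46 + 38 + 17 + 73 + 67 + 37) / 14 = 49.7857
Step 2: Compute squared deviations from the mean:
  (44 - 49.7857)^2 = 33.4745
  (15 - 49.7857)^2 = 1210.0459
  (39 - 49.7857)^2 = 116.3316
  (63 - 49.7857)^2 = 174.6173
  (75 - 49.7857)^2 = 635.7602
  (11 - 49.7857)^2 = 1504.3316
  (93 - 49.7857)^2 = 1867.4745
  (79 - 49.7857)^2 = 853.4745
  (46 - 49.7857)^2 = 14.3316
  (38 - 49.7857)^2 = 138.9031
  (17 - 49.7857)^2 = 1074.9031
  (73 - 49.7857)^2 = 538.9031
  (67 - 49.7857)^2 = 296.3316
  (37 - 49.7857)^2 = 163.4745
Step 3: Sum of squared deviations = 8622.3571
Step 4: Population variance = 8622.3571 / 14 = 615.8827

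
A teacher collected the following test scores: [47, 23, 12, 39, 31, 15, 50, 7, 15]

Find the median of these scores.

23

Step 1: Sort the data in ascending order: [7, 12, 15, 15, 23, 31, 39, 47, 50]
Step 2: The number of values is n = 9.
Step 3: Since n is odd, the median is the middle value at position 5: 23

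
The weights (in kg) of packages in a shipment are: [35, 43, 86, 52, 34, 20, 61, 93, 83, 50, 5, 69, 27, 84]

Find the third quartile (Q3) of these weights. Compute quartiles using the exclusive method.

83.25

Step 1: Sort the data: [5, 20, 27, 34, 35, 43, 50, 52, 61, 69, 83, 84, 86, 93]
Step 2: n = 14
Step 3: Using the exclusive quartile method:
  Q1 = 32.25
  Q2 (median) = 51
  Q3 = 83.25
  IQR = Q3 - Q1 = 83.25 - 32.25 = 51
Step 4: Q3 = 83.25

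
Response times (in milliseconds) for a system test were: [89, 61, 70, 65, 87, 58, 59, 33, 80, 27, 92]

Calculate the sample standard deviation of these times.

21.4586

Step 1: Compute the mean: 65.5455
Step 2: Sum of squared deviations from the mean: 4604.7273
Step 3: Sample variance = 4604.7273 / 10 = 460.4727
Step 4: Standard deviation = sqrt(460.4727) = 21.4586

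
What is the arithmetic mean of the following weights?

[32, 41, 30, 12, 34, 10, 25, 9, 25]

24.2222

Step 1: Sum all values: 32 + 41 + 30 + 12 + 34 + 10 + 25 + 9 + 25 = 218
Step 2: Count the number of values: n = 9
Step 3: Mean = sum / n = 218 / 9 = 24.2222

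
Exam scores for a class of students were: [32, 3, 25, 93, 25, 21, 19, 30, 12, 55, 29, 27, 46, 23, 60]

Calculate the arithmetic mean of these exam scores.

33.3333

Step 1: Sum all values: 32 + 3 + 25 + 93 + 25 + 21 + 19 + 30 + 12 + 55 + 29 + 27 + 46 + 23 + 60 = 500
Step 2: Count the number of values: n = 15
Step 3: Mean = sum / n = 500 / 15 = 33.3333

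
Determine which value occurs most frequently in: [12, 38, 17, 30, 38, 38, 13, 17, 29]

38

Step 1: Count the frequency of each value:
  12: appears 1 time(s)
  13: appears 1 time(s)
  17: appears 2 time(s)
  29: appears 1 time(s)
  30: appears 1 time(s)
  38: appears 3 time(s)
Step 2: The value 38 appears most frequently (3 times).
Step 3: Mode = 38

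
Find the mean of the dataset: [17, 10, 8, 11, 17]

12.6

Step 1: Sum all values: 17 + 10 + 8 + 11 + 17 = 63
Step 2: Count the number of values: n = 5
Step 3: Mean = sum / n = 63 / 5 = 12.6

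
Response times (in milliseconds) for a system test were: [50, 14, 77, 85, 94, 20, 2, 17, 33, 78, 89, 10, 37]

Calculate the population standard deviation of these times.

32.4548

Step 1: Compute the mean: 46.6154
Step 2: Sum of squared deviations from the mean: 13693.0769
Step 3: Population variance = 13693.0769 / 13 = 1053.3136
Step 4: Standard deviation = sqrt(1053.3136) = 32.4548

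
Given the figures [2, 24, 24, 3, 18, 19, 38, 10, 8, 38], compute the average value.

18.4

Step 1: Sum all values: 2 + 24 + 24 + 3 + 18 + 19 + 38 + 10 + 8 + 38 = 184
Step 2: Count the number of values: n = 10
Step 3: Mean = sum / n = 184 / 10 = 18.4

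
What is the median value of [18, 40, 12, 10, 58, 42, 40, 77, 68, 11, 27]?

40

Step 1: Sort the data in ascending order: [10, 11, 12, 18, 27, 40, 40, 42, 58, 68, 77]
Step 2: The number of values is n = 11.
Step 3: Since n is odd, the median is the middle value at position 6: 40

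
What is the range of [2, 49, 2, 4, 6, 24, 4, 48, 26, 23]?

47

Step 1: Identify the maximum value: max = 49
Step 2: Identify the minimum value: min = 2
Step 3: Range = max - min = 49 - 2 = 47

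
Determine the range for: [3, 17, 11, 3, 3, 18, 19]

16

Step 1: Identify the maximum value: max = 19
Step 2: Identify the minimum value: min = 3
Step 3: Range = max - min = 19 - 3 = 16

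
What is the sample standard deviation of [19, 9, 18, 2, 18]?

7.4632

Step 1: Compute the mean: 13.2
Step 2: Sum of squared deviations from the mean: 222.8
Step 3: Sample variance = 222.8 / 4 = 55.7
Step 4: Standard deviation = sqrt(55.7) = 7.4632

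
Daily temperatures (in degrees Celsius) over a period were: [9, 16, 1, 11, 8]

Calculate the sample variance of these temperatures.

29.5

Step 1: Compute the mean: (9 + 16 + 1 + 11 + 8) / 5 = 9
Step 2: Compute squared deviations from the mean:
  (9 - 9)^2 = 0
  (16 - 9)^2 = 49
  (1 - 9)^2 = 64
  (11 - 9)^2 = 4
  (8 - 9)^2 = 1
Step 3: Sum of squared deviations = 118
Step 4: Sample variance = 118 / 4 = 29.5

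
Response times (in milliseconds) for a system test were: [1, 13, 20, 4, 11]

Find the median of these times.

11

Step 1: Sort the data in ascending order: [1, 4, 11, 13, 20]
Step 2: The number of values is n = 5.
Step 3: Since n is odd, the median is the middle value at position 3: 11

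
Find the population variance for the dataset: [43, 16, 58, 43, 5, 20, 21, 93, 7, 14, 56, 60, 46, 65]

627.352

Step 1: Compute the mean: (43 + 16 + 58 + 43 + 5 + 20 + 21 + 93 + 7 + 14 + 56 + 60 + 46 + 65) / 14 = 39.0714
Step 2: Compute squared deviations from the mean:
  (43 - 39.0714)^2 = 15.4337
  (16 - 39.0714)^2 = 532.2908
  (58 - 39.0714)^2 = 358.2908
  (43 - 39.0714)^2 = 15.4337
  (5 - 39.0714)^2 = 1160.8622
  (20 - 39.0714)^2 = 363.7194
  (21 - 39.0714)^2 = 326.5765
  (93 - 39.0714)^2 = 2908.2908
  (7 - 39.0714)^2 = 1028.5765
  (14 - 39.0714)^2 = 628.5765
  (56 - 39.0714)^2 = 286.5765
  (60 - 39.0714)^2 = 438.0051
  (46 - 39.0714)^2 = 48.0051
  (65 - 39.0714)^2 = 672.2908
Step 3: Sum of squared deviations = 8782.9286
Step 4: Population variance = 8782.9286 / 14 = 627.352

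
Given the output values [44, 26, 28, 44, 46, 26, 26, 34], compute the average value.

34.25

Step 1: Sum all values: 44 + 26 + 28 + 44 + 46 + 26 + 26 + 34 = 274
Step 2: Count the number of values: n = 8
Step 3: Mean = sum / n = 274 / 8 = 34.25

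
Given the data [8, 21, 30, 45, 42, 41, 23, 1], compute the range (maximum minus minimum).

44

Step 1: Identify the maximum value: max = 45
Step 2: Identify the minimum value: min = 1
Step 3: Range = max - min = 45 - 1 = 44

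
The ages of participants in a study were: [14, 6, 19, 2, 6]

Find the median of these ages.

6

Step 1: Sort the data in ascending order: [2, 6, 6, 14, 19]
Step 2: The number of values is n = 5.
Step 3: Since n is odd, the median is the middle value at position 3: 6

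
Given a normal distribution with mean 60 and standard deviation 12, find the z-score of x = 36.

-2

Step 1: Recall the z-score formula: z = (x - mu) / sigma
Step 2: Substitute values: z = (36 - 60) / 12
Step 3: z = -24 / 12 = -2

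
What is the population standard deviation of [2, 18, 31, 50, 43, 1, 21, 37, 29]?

16.0193

Step 1: Compute the mean: 25.7778
Step 2: Sum of squared deviations from the mean: 2309.5556
Step 3: Population variance = 2309.5556 / 9 = 256.6173
Step 4: Standard deviation = sqrt(256.6173) = 16.0193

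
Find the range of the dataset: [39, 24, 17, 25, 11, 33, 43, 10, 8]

35

Step 1: Identify the maximum value: max = 43
Step 2: Identify the minimum value: min = 8
Step 3: Range = max - min = 43 - 8 = 35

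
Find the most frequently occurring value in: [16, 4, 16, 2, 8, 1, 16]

16

Step 1: Count the frequency of each value:
  1: appears 1 time(s)
  2: appears 1 time(s)
  4: appears 1 time(s)
  8: appears 1 time(s)
  16: appears 3 time(s)
Step 2: The value 16 appears most frequently (3 times).
Step 3: Mode = 16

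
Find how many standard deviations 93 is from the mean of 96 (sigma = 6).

-0.5

Step 1: Recall the z-score formula: z = (x - mu) / sigma
Step 2: Substitute values: z = (93 - 96) / 6
Step 3: z = -3 / 6 = -0.5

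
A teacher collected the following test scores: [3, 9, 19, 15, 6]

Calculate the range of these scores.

16

Step 1: Identify the maximum value: max = 19
Step 2: Identify the minimum value: min = 3
Step 3: Range = max - min = 19 - 3 = 16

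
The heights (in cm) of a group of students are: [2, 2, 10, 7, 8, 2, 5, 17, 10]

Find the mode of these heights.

2

Step 1: Count the frequency of each value:
  2: appears 3 time(s)
  5: appears 1 time(s)
  7: appears 1 time(s)
  8: appears 1 time(s)
  10: appears 2 time(s)
  17: appears 1 time(s)
Step 2: The value 2 appears most frequently (3 times).
Step 3: Mode = 2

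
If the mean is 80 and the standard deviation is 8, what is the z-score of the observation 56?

-3

Step 1: Recall the z-score formula: z = (x - mu) / sigma
Step 2: Substitute values: z = (56 - 80) / 8
Step 3: z = -24 / 8 = -3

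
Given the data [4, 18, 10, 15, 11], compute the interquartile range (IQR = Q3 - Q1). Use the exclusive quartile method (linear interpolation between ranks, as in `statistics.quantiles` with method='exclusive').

9.5

Step 1: Sort the data: [4, 10, 11, 15, 18]
Step 2: n = 5
Step 3: Using the exclusive quartile method:
  Q1 = 7
  Q2 (median) = 11
  Q3 = 16.5
  IQR = Q3 - Q1 = 16.5 - 7 = 9.5
Step 4: IQR = 9.5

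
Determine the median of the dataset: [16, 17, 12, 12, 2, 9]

12

Step 1: Sort the data in ascending order: [2, 9, 12, 12, 16, 17]
Step 2: The number of values is n = 6.
Step 3: Since n is even, the median is the average of positions 3 and 4:
  Median = (12 + 12) / 2 = 12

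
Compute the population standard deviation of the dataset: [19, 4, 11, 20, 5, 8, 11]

5.8414

Step 1: Compute the mean: 11.1429
Step 2: Sum of squared deviations from the mean: 238.8571
Step 3: Population variance = 238.8571 / 7 = 34.1224
Step 4: Standard deviation = sqrt(34.1224) = 5.8414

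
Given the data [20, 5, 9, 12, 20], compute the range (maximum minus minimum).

15

Step 1: Identify the maximum value: max = 20
Step 2: Identify the minimum value: min = 5
Step 3: Range = max - min = 20 - 5 = 15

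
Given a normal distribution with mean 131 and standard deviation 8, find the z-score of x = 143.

1.5

Step 1: Recall the z-score formula: z = (x - mu) / sigma
Step 2: Substitute values: z = (143 - 131) / 8
Step 3: z = 12 / 8 = 1.5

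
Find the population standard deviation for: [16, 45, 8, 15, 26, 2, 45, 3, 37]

16.1276

Step 1: Compute the mean: 21.8889
Step 2: Sum of squared deviations from the mean: 2340.8889
Step 3: Population variance = 2340.8889 / 9 = 260.0988
Step 4: Standard deviation = sqrt(260.0988) = 16.1276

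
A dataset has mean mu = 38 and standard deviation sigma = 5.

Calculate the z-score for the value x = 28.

-2

Step 1: Recall the z-score formula: z = (x - mu) / sigma
Step 2: Substitute values: z = (28 - 38) / 5
Step 3: z = -10 / 5 = -2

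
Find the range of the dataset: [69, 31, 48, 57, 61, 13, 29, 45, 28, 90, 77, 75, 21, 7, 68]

83

Step 1: Identify the maximum value: max = 90
Step 2: Identify the minimum value: min = 7
Step 3: Range = max - min = 90 - 7 = 83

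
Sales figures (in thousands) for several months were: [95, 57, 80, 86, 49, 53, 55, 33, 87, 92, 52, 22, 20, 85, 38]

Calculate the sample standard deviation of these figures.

25.6389

Step 1: Compute the mean: 60.2667
Step 2: Sum of squared deviations from the mean: 9202.9333
Step 3: Sample variance = 9202.9333 / 14 = 657.3524
Step 4: Standard deviation = sqrt(657.3524) = 25.6389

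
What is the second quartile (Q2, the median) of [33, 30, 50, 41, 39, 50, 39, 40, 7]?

39

Step 1: Sort the data: [7, 30, 33, 39, 39, 40, 41, 50, 50]
Step 2: n = 9
Step 3: Q2 is the median. Since n is odd, it is the middle value at position 5: 39
Step 4: Q2 = 39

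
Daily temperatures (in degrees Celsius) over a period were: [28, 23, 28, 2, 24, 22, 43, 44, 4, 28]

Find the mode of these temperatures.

28

Step 1: Count the frequency of each value:
  2: appears 1 time(s)
  4: appears 1 time(s)
  22: appears 1 time(s)
  23: appears 1 time(s)
  24: appears 1 time(s)
  28: appears 3 time(s)
  43: appears 1 time(s)
  44: appears 1 time(s)
Step 2: The value 28 appears most frequently (3 times).
Step 3: Mode = 28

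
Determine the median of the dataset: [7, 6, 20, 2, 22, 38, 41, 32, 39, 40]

27

Step 1: Sort the data in ascending order: [2, 6, 7, 20, 22, 32, 38, 39, 40, 41]
Step 2: The number of values is n = 10.
Step 3: Since n is even, the median is the average of positions 5 and 6:
  Median = (22 + 32) / 2 = 27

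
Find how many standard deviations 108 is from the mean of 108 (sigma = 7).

0

Step 1: Recall the z-score formula: z = (x - mu) / sigma
Step 2: Substitute values: z = (108 - 108) / 7
Step 3: z = 0 / 7 = 0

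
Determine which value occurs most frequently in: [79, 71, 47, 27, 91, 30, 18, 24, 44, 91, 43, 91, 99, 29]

91

Step 1: Count the frequency of each value:
  18: appears 1 time(s)
  24: appears 1 time(s)
  27: appears 1 time(s)
  29: appears 1 time(s)
  30: appears 1 time(s)
  43: appears 1 time(s)
  44: appears 1 time(s)
  47: appears 1 time(s)
  71: appears 1 time(s)
  79: appears 1 time(s)
  91: appears 3 time(s)
  99: appears 1 time(s)
Step 2: The value 91 appears most frequently (3 times).
Step 3: Mode = 91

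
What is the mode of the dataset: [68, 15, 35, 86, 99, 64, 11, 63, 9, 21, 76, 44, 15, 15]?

15

Step 1: Count the frequency of each value:
  9: appears 1 time(s)
  11: appears 1 time(s)
  15: appears 3 time(s)
  21: appears 1 time(s)
  35: appears 1 time(s)
  44: appears 1 time(s)
  63: appears 1 time(s)
  64: appears 1 time(s)
  68: appears 1 time(s)
  76: appears 1 time(s)
  86: appears 1 time(s)
  99: appears 1 time(s)
Step 2: The value 15 appears most frequently (3 times).
Step 3: Mode = 15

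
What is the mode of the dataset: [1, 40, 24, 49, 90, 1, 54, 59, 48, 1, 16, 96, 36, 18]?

1

Step 1: Count the frequency of each value:
  1: appears 3 time(s)
  16: appears 1 time(s)
  18: appears 1 time(s)
  24: appears 1 time(s)
  36: appears 1 time(s)
  40: appears 1 time(s)
  48: appears 1 time(s)
  49: appears 1 time(s)
  54: appears 1 time(s)
  59: appears 1 time(s)
  90: appears 1 time(s)
  96: appears 1 time(s)
Step 2: The value 1 appears most frequently (3 times).
Step 3: Mode = 1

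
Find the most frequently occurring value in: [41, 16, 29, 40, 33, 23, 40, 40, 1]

40

Step 1: Count the frequency of each value:
  1: appears 1 time(s)
  16: appears 1 time(s)
  23: appears 1 time(s)
  29: appears 1 time(s)
  33: appears 1 time(s)
  40: appears 3 time(s)
  41: appears 1 time(s)
Step 2: The value 40 appears most frequently (3 times).
Step 3: Mode = 40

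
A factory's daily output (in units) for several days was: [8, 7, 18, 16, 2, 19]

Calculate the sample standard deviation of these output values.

6.9474

Step 1: Compute the mean: 11.6667
Step 2: Sum of squared deviations from the mean: 241.3333
Step 3: Sample variance = 241.3333 / 5 = 48.2667
Step 4: Standard deviation = sqrt(48.2667) = 6.9474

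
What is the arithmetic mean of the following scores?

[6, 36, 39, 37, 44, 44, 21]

32.4286

Step 1: Sum all values: 6 + 36 + 39 + 37 + 44 + 44 + 21 = 227
Step 2: Count the number of values: n = 7
Step 3: Mean = sum / n = 227 / 7 = 32.4286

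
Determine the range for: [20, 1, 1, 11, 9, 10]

19

Step 1: Identify the maximum value: max = 20
Step 2: Identify the minimum value: min = 1
Step 3: Range = max - min = 20 - 1 = 19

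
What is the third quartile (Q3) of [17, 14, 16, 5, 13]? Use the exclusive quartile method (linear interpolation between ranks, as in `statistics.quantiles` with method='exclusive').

16.5

Step 1: Sort the data: [5, 13, 14, 16, 17]
Step 2: n = 5
Step 3: Using the exclusive quartile method:
  Q1 = 9
  Q2 (median) = 14
  Q3 = 16.5
  IQR = Q3 - Q1 = 16.5 - 9 = 7.5
Step 4: Q3 = 16.5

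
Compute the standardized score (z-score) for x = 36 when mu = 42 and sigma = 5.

-1.2

Step 1: Recall the z-score formula: z = (x - mu) / sigma
Step 2: Substitute values: z = (36 - 42) / 5
Step 3: z = -6 / 5 = -1.2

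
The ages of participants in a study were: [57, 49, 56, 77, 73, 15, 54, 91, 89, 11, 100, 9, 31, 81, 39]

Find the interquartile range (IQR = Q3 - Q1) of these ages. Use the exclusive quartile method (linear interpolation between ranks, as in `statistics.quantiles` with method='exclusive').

50

Step 1: Sort the data: [9, 11, 15, 31, 39, 49, 54, 56, 57, 73, 77, 81, 89, 91, 100]
Step 2: n = 15
Step 3: Using the exclusive quartile method:
  Q1 = 31
  Q2 (median) = 56
  Q3 = 81
  IQR = Q3 - Q1 = 81 - 31 = 50
Step 4: IQR = 50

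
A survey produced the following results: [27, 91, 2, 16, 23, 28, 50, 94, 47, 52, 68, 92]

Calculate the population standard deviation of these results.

30.1547

Step 1: Compute the mean: 49.1667
Step 2: Sum of squared deviations from the mean: 10911.6667
Step 3: Population variance = 10911.6667 / 12 = 909.3056
Step 4: Standard deviation = sqrt(909.3056) = 30.1547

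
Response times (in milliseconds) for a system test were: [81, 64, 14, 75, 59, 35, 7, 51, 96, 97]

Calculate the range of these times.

90

Step 1: Identify the maximum value: max = 97
Step 2: Identify the minimum value: min = 7
Step 3: Range = max - min = 97 - 7 = 90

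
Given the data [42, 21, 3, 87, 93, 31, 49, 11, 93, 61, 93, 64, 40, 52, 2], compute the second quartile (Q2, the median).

49

Step 1: Sort the data: [2, 3, 11, 21, 31, 40, 42, 49, 52, 61, 64, 87, 93, 93, 93]
Step 2: n = 15
Step 3: Q2 is the median. Since n is odd, it is the middle value at position 8: 49
Step 4: Q2 = 49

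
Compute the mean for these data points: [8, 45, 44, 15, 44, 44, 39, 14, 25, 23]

30.1

Step 1: Sum all values: 8 + 45 + 44 + 15 + 44 + 44 + 39 + 14 + 25 + 23 = 301
Step 2: Count the number of values: n = 10
Step 3: Mean = sum / n = 301 / 10 = 30.1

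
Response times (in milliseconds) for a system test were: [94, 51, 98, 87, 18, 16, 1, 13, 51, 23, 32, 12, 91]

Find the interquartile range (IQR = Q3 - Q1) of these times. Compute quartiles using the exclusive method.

74.5

Step 1: Sort the data: [1, 12, 13, 16, 18, 23, 32, 51, 51, 87, 91, 94, 98]
Step 2: n = 13
Step 3: Using the exclusive quartile method:
  Q1 = 14.5
  Q2 (median) = 32
  Q3 = 89
  IQR = Q3 - Q1 = 89 - 14.5 = 74.5
Step 4: IQR = 74.5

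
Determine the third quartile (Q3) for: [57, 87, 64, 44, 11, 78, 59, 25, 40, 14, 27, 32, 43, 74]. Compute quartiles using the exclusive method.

66.5

Step 1: Sort the data: [11, 14, 25, 27, 32, 40, 43, 44, 57, 59, 64, 74, 78, 87]
Step 2: n = 14
Step 3: Using the exclusive quartile method:
  Q1 = 26.5
  Q2 (median) = 43.5
  Q3 = 66.5
  IQR = Q3 - Q1 = 66.5 - 26.5 = 40
Step 4: Q3 = 66.5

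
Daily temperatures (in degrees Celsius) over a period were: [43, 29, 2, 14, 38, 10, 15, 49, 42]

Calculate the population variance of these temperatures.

257.4321

Step 1: Compute the mean: (43 + 29 + 2 + 14 + 38 + 10 + 15 + 49 + 42) / 9 = 26.8889
Step 2: Compute squared deviations from the mean:
  (43 - 26.8889)^2 = 259.5679
  (29 - 26.8889)^2 = 4.4568
  (2 - 26.8889)^2 = 619.4568
  (14 - 26.8889)^2 = 166.1235
  (38 - 26.8889)^2 = 123.4568
  (10 - 26.8889)^2 = 285.2346
  (15 - 26.8889)^2 = 141.3457
  (49 - 26.8889)^2 = 488.9012
  (42 - 26.8889)^2 = 228.3457
Step 3: Sum of squared deviations = 2316.8889
Step 4: Population variance = 2316.8889 / 9 = 257.4321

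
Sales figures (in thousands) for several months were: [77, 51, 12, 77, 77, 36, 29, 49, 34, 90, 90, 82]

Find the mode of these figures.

77

Step 1: Count the frequency of each value:
  12: appears 1 time(s)
  29: appears 1 time(s)
  34: appears 1 time(s)
  36: appears 1 time(s)
  49: appears 1 time(s)
  51: appears 1 time(s)
  77: appears 3 time(s)
  82: appears 1 time(s)
  90: appears 2 time(s)
Step 2: The value 77 appears most frequently (3 times).
Step 3: Mode = 77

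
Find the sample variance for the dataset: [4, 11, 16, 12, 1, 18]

44.2667

Step 1: Compute the mean: (4 + 11 + 16 + 12 + 1 + 18) / 6 = 10.3333
Step 2: Compute squared deviations from the mean:
  (4 - 10.3333)^2 = 40.1111
  (11 - 10.3333)^2 = 0.4444
  (16 - 10.3333)^2 = 32.1111
  (12 - 10.3333)^2 = 2.7778
  (1 - 10.3333)^2 = 87.1111
  (18 - 10.3333)^2 = 58.7778
Step 3: Sum of squared deviations = 221.3333
Step 4: Sample variance = 221.3333 / 5 = 44.2667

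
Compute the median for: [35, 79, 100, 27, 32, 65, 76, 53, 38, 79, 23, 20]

45.5

Step 1: Sort the data in ascending order: [20, 23, 27, 32, 35, 38, 53, 65, 76, 79, 79, 100]
Step 2: The number of values is n = 12.
Step 3: Since n is even, the median is the average of positions 6 and 7:
  Median = (38 + 53) / 2 = 45.5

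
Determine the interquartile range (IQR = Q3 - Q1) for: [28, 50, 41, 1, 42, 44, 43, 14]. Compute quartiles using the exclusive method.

26.25

Step 1: Sort the data: [1, 14, 28, 41, 42, 43, 44, 50]
Step 2: n = 8
Step 3: Using the exclusive quartile method:
  Q1 = 17.5
  Q2 (median) = 41.5
  Q3 = 43.75
  IQR = Q3 - Q1 = 43.75 - 17.5 = 26.25
Step 4: IQR = 26.25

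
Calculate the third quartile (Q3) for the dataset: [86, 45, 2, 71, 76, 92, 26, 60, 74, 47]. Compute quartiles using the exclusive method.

78.5

Step 1: Sort the data: [2, 26, 45, 47, 60, 71, 74, 76, 86, 92]
Step 2: n = 10
Step 3: Using the exclusive quartile method:
  Q1 = 40.25
  Q2 (median) = 65.5
  Q3 = 78.5
  IQR = Q3 - Q1 = 78.5 - 40.25 = 38.25
Step 4: Q3 = 78.5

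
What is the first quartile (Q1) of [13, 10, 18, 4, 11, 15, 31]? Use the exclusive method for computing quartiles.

10

Step 1: Sort the data: [4, 10, 11, 13, 15, 18, 31]
Step 2: n = 7
Step 3: Using the exclusive quartile method:
  Q1 = 10
  Q2 (median) = 13
  Q3 = 18
  IQR = Q3 - Q1 = 18 - 10 = 8
Step 4: Q1 = 10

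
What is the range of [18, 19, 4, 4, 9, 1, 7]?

18

Step 1: Identify the maximum value: max = 19
Step 2: Identify the minimum value: min = 1
Step 3: Range = max - min = 19 - 1 = 18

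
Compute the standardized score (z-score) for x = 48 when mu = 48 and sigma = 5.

0

Step 1: Recall the z-score formula: z = (x - mu) / sigma
Step 2: Substitute values: z = (48 - 48) / 5
Step 3: z = 0 / 5 = 0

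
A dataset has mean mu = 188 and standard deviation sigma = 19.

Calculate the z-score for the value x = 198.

0.5263

Step 1: Recall the z-score formula: z = (x - mu) / sigma
Step 2: Substitute values: z = (198 - 188) / 19
Step 3: z = 10 / 19 = 0.5263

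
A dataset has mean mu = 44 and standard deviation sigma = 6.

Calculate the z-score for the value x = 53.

1.5

Step 1: Recall the z-score formula: z = (x - mu) / sigma
Step 2: Substitute values: z = (53 - 44) / 6
Step 3: z = 9 / 6 = 1.5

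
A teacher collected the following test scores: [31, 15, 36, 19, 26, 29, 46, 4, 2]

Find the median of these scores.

26

Step 1: Sort the data in ascending order: [2, 4, 15, 19, 26, 29, 31, 36, 46]
Step 2: The number of values is n = 9.
Step 3: Since n is odd, the median is the middle value at position 5: 26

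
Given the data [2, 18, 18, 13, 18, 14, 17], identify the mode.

18

Step 1: Count the frequency of each value:
  2: appears 1 time(s)
  13: appears 1 time(s)
  14: appears 1 time(s)
  17: appears 1 time(s)
  18: appears 3 time(s)
Step 2: The value 18 appears most frequently (3 times).
Step 3: Mode = 18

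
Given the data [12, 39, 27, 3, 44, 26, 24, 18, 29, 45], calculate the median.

26.5

Step 1: Sort the data in ascending order: [3, 12, 18, 24, 26, 27, 29, 39, 44, 45]
Step 2: The number of values is n = 10.
Step 3: Since n is even, the median is the average of positions 5 and 6:
  Median = (26 + 27) / 2 = 26.5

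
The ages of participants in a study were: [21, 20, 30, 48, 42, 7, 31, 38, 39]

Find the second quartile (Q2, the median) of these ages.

31

Step 1: Sort the data: [7, 20, 21, 30, 31, 38, 39, 42, 48]
Step 2: n = 9
Step 3: Q2 is the median. Since n is odd, it is the middle value at position 5: 31
Step 4: Q2 = 31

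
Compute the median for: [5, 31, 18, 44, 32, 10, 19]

19

Step 1: Sort the data in ascending order: [5, 10, 18, 19, 31, 32, 44]
Step 2: The number of values is n = 7.
Step 3: Since n is odd, the median is the middle value at position 4: 19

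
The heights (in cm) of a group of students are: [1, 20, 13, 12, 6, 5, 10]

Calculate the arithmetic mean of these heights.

9.5714

Step 1: Sum all values: 1 + 20 + 13 + 12 + 6 + 5 + 10 = 67
Step 2: Count the number of values: n = 7
Step 3: Mean = sum / n = 67 / 7 = 9.5714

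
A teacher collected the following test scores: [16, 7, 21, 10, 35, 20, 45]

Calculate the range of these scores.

38

Step 1: Identify the maximum value: max = 45
Step 2: Identify the minimum value: min = 7
Step 3: Range = max - min = 45 - 7 = 38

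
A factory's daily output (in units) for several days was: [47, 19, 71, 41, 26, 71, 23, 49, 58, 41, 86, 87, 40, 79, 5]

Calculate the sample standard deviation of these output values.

25.3711

Step 1: Compute the mean: 49.5333
Step 2: Sum of squared deviations from the mean: 9011.7333
Step 3: Sample variance = 9011.7333 / 14 = 643.6952
Step 4: Standard deviation = sqrt(643.6952) = 25.3711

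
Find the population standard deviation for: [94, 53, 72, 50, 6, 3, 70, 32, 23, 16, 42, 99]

30.9767

Step 1: Compute the mean: 46.6667
Step 2: Sum of squared deviations from the mean: 11514.6667
Step 3: Population variance = 11514.6667 / 12 = 959.5556
Step 4: Standard deviation = sqrt(959.5556) = 30.9767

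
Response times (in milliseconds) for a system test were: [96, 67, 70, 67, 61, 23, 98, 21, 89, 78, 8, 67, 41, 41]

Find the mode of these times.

67

Step 1: Count the frequency of each value:
  8: appears 1 time(s)
  21: appears 1 time(s)
  23: appears 1 time(s)
  41: appears 2 time(s)
  61: appears 1 time(s)
  67: appears 3 time(s)
  70: appears 1 time(s)
  78: appears 1 time(s)
  89: appears 1 time(s)
  96: appears 1 time(s)
  98: appears 1 time(s)
Step 2: The value 67 appears most frequently (3 times).
Step 3: Mode = 67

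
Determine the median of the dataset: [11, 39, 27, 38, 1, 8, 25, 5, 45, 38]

26

Step 1: Sort the data in ascending order: [1, 5, 8, 11, 25, 27, 38, 38, 39, 45]
Step 2: The number of values is n = 10.
Step 3: Since n is even, the median is the average of positions 5 and 6:
  Median = (25 + 27) / 2 = 26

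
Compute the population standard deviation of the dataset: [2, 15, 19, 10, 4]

6.4187

Step 1: Compute the mean: 10
Step 2: Sum of squared deviations from the mean: 206
Step 3: Population variance = 206 / 5 = 41.2
Step 4: Standard deviation = sqrt(41.2) = 6.4187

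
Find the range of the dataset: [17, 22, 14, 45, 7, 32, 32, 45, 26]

38

Step 1: Identify the maximum value: max = 45
Step 2: Identify the minimum value: min = 7
Step 3: Range = max - min = 45 - 7 = 38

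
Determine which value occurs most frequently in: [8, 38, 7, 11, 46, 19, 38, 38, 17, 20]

38

Step 1: Count the frequency of each value:
  7: appears 1 time(s)
  8: appears 1 time(s)
  11: appears 1 time(s)
  17: appears 1 time(s)
  19: appears 1 time(s)
  20: appears 1 time(s)
  38: appears 3 time(s)
  46: appears 1 time(s)
Step 2: The value 38 appears most frequently (3 times).
Step 3: Mode = 38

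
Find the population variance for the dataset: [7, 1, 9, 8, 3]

9.44

Step 1: Compute the mean: (7 + 1 + 9 + 8 + 3) / 5 = 5.6
Step 2: Compute squared deviations from the mean:
  (7 - 5.6)^2 = 1.96
  (1 - 5.6)^2 = 21.16
  (9 - 5.6)^2 = 11.56
  (8 - 5.6)^2 = 5.76
  (3 - 5.6)^2 = 6.76
Step 3: Sum of squared deviations = 47.2
Step 4: Population variance = 47.2 / 5 = 9.44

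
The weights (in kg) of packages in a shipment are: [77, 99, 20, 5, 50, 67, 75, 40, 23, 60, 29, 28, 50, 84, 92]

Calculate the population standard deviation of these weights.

27.7884

Step 1: Compute the mean: 53.2667
Step 2: Sum of squared deviations from the mean: 11582.9333
Step 3: Population variance = 11582.9333 / 15 = 772.1956
Step 4: Standard deviation = sqrt(772.1956) = 27.7884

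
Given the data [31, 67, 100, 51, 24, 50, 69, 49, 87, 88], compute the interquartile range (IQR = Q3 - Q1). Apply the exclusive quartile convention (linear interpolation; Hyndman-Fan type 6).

42.75

Step 1: Sort the data: [24, 31, 49, 50, 51, 67, 69, 87, 88, 100]
Step 2: n = 10
Step 3: Using the exclusive quartile method:
  Q1 = 44.5
  Q2 (median) = 59
  Q3 = 87.25
  IQR = Q3 - Q1 = 87.25 - 44.5 = 42.75
Step 4: IQR = 42.75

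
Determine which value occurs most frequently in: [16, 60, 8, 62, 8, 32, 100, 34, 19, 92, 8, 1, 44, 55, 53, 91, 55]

8

Step 1: Count the frequency of each value:
  1: appears 1 time(s)
  8: appears 3 time(s)
  16: appears 1 time(s)
  19: appears 1 time(s)
  32: appears 1 time(s)
  34: appears 1 time(s)
  44: appears 1 time(s)
  53: appears 1 time(s)
  55: appears 2 time(s)
  60: appears 1 time(s)
  62: appears 1 time(s)
  91: appears 1 time(s)
  92: appears 1 time(s)
  100: appears 1 time(s)
Step 2: The value 8 appears most frequently (3 times).
Step 3: Mode = 8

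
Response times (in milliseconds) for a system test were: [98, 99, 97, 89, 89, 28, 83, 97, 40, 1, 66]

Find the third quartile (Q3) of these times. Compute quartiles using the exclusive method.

97

Step 1: Sort the data: [1, 28, 40, 66, 83, 89, 89, 97, 97, 98, 99]
Step 2: n = 11
Step 3: Using the exclusive quartile method:
  Q1 = 40
  Q2 (median) = 89
  Q3 = 97
  IQR = Q3 - Q1 = 97 - 40 = 57
Step 4: Q3 = 97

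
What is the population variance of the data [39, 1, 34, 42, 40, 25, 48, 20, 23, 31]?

168.01

Step 1: Compute the mean: (39 + 1 + 34 + 42 + 40 + 25 + 48 + 20 + 23 + 31) / 10 = 30.3
Step 2: Compute squared deviations from the mean:
  (39 - 30.3)^2 = 75.69
  (1 - 30.3)^2 = 858.49
  (34 - 30.3)^2 = 13.69
  (42 - 30.3)^2 = 136.89
  (40 - 30.3)^2 = 94.09
  (25 - 30.3)^2 = 28.09
  (48 - 30.3)^2 = 313.29
  (20 - 30.3)^2 = 106.09
  (23 - 30.3)^2 = 53.29
  (31 - 30.3)^2 = 0.49
Step 3: Sum of squared deviations = 1680.1
Step 4: Population variance = 1680.1 / 10 = 168.01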